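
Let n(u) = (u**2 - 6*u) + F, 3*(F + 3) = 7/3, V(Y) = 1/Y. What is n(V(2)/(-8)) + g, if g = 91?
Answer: 205417/2304 ≈ 89.157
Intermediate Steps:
F = -20/9 (F = -3 + (7/3)/3 = -3 + (7*(1/3))/3 = -3 + (1/3)*(7/3) = -3 + 7/9 = -20/9 ≈ -2.2222)
n(u) = -20/9 + u**2 - 6*u (n(u) = (u**2 - 6*u) - 20/9 = -20/9 + u**2 - 6*u)
n(V(2)/(-8)) + g = (-20/9 + (1/(2*(-8)))**2 - 6/(2*(-8))) + 91 = (-20/9 + ((1/2)*(-1/8))**2 - 3*(-1)/8) + 91 = (-20/9 + (-1/16)**2 - 6*(-1/16)) + 91 = (-20/9 + 1/256 + 3/8) + 91 = -4247/2304 + 91 = 205417/2304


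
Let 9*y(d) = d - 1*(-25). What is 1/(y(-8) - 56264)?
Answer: -9/506359 ≈ -1.7774e-5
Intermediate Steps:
y(d) = 25/9 + d/9 (y(d) = (d - 1*(-25))/9 = (d + 25)/9 = (25 + d)/9 = 25/9 + d/9)
1/(y(-8) - 56264) = 1/((25/9 + (⅑)*(-8)) - 56264) = 1/((25/9 - 8/9) - 56264) = 1/(17/9 - 56264) = 1/(-506359/9) = -9/506359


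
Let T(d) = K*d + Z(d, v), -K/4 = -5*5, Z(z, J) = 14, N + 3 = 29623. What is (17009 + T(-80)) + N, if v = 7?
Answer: 38643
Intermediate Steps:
N = 29620 (N = -3 + 29623 = 29620)
K = 100 (K = -(-20)*5 = -4*(-25) = 100)
T(d) = 14 + 100*d (T(d) = 100*d + 14 = 14 + 100*d)
(17009 + T(-80)) + N = (17009 + (14 + 100*(-80))) + 29620 = (17009 + (14 - 8000)) + 29620 = (17009 - 7986) + 29620 = 9023 + 29620 = 38643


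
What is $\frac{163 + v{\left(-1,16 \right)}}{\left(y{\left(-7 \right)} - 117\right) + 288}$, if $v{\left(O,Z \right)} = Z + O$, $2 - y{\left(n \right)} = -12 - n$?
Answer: $1$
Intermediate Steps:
$y{\left(n \right)} = 14 + n$ ($y{\left(n \right)} = 2 - \left(-12 - n\right) = 2 + \left(12 + n\right) = 14 + n$)
$v{\left(O,Z \right)} = O + Z$
$\frac{163 + v{\left(-1,16 \right)}}{\left(y{\left(-7 \right)} - 117\right) + 288} = \frac{163 + \left(-1 + 16\right)}{\left(\left(14 - 7\right) - 117\right) + 288} = \frac{163 + 15}{\left(7 - 117\right) + 288} = \frac{178}{-110 + 288} = \frac{178}{178} = 178 \cdot \frac{1}{178} = 1$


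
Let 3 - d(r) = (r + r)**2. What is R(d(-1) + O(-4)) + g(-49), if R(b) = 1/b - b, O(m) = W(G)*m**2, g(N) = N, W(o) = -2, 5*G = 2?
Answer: -529/33 ≈ -16.030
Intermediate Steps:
G = 2/5 (G = (1/5)*2 = 2/5 ≈ 0.40000)
d(r) = 3 - 4*r**2 (d(r) = 3 - (r + r)**2 = 3 - (2*r)**2 = 3 - 4*r**2)
O(m) = -2*m**2
R(d(-1) + O(-4)) + g(-49) = (1/((3 - 4*(-1)**2) - 2*(-4)**2) - ((3 - 4*(-1)**2) - 2*(-4)**2)) - 49 = (1/((3 - 4*1) - 2*16) - ((3 - 4*1) - 2*16)) - 49 = (1/((3 - 4) - 32) - ((3 - 4) - 32)) - 49 = (1/(-1 - 32) - (-1 - 32)) - 49 = (1/(-33) - 1*(-33)) - 49 = (-1/33 + 33) - 49 = 1088/33 - 49 = -529/33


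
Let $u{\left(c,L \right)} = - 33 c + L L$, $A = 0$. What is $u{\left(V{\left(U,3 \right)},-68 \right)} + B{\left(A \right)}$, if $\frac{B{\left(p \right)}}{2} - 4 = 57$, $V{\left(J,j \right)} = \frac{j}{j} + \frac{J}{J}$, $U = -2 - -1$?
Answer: $4680$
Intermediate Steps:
$U = -1$ ($U = -2 + 1 = -1$)
$V{\left(J,j \right)} = 2$ ($V{\left(J,j \right)} = 1 + 1 = 2$)
$u{\left(c,L \right)} = L^{2} - 33 c$ ($u{\left(c,L \right)} = - 33 c + L^{2} = L^{2} - 33 c$)
$B{\left(p \right)} = 122$ ($B{\left(p \right)} = 8 + 2 \cdot 57 = 8 + 114 = 122$)
$u{\left(V{\left(U,3 \right)},-68 \right)} + B{\left(A \right)} = \left(\left(-68\right)^{2} - 66\right) + 122 = \left(4624 - 66\right) + 122 = 4558 + 122 = 4680$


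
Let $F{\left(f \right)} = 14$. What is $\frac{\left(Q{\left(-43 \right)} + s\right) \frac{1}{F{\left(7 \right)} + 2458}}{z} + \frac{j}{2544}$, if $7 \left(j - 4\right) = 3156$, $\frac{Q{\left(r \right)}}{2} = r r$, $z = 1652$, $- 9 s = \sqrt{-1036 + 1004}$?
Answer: $\frac{19447165}{108219216} - \frac{i \sqrt{2}}{9188424} \approx 0.1797 - 1.5391 \cdot 10^{-7} i$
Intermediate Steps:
$s = - \frac{4 i \sqrt{2}}{9}$ ($s = - \frac{\sqrt{-1036 + 1004}}{9} = - \frac{\sqrt{-32}}{9} = - \frac{4 i \sqrt{2}}{9} \approx - 0.62854 i$)
$Q{\left(r \right)} = 2 r^{2}$ ($Q{\left(r \right)} = 2 r r = 2 r^{2}$)
$j = \frac{3184}{7}$ ($j = 4 + \frac{1}{7} \cdot 3156 = 4 + \frac{3156}{7} = \frac{3184}{7} \approx 454.86$)
$\frac{\left(Q{\left(-43 \right)} + s\right) \frac{1}{F{\left(7 \right)} + 2458}}{z} + \frac{j}{2544} = \frac{\left(2 \left(-43\right)^{2} - \frac{4 i \sqrt{2}}{9}\right) \frac{1}{14 + 2458}}{1652} + \frac{3184}{7 \cdot 2544} = \frac{2 \cdot 1849 - \frac{4 i \sqrt{2}}{9}}{2472} \cdot \frac{1}{1652} + \frac{3184}{7} \cdot \frac{1}{2544} = \left(3698 - \frac{4 i \sqrt{2}}{9}\right) \frac{1}{2472} \cdot \frac{1}{1652} + \frac{199}{1113} = \left(\frac{1849}{1236} - \frac{i \sqrt{2}}{5562}\right) \frac{1}{1652} + \frac{199}{1113} = \left(\frac{1849}{2041872} - \frac{i \sqrt{2}}{9188424}\right) + \frac{199}{1113} = \frac{19447165}{108219216} - \frac{i \sqrt{2}}{9188424}$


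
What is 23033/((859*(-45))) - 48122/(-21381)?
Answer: 455895779/275494185 ≈ 1.6548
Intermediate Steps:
23033/((859*(-45))) - 48122/(-21381) = 23033/(-38655) - 48122*(-1/21381) = 23033*(-1/38655) + 48122/21381 = -23033/38655 + 48122/21381 = 455895779/275494185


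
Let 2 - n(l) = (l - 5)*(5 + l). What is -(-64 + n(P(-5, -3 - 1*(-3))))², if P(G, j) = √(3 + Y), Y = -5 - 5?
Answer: -900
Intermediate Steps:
Y = -10
P(G, j) = I*√7 (P(G, j) = √(3 - 10) = √(-7) = I*√7)
n(l) = 2 - (-5 + l)*(5 + l) (n(l) = 2 - (l - 5)*(5 + l) = 2 - (-5 + l)*(5 + l))
-(-64 + n(P(-5, -3 - 1*(-3))))² = -(-64 + (27 - (I*√7)²))² = -(-64 + (27 - 1*(-7)))² = -(-64 + (27 + 7))² = -(-64 + 34)² = -1*(-30)² = -1*900 = -900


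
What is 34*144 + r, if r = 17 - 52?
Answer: 4861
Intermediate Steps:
r = -35
34*144 + r = 34*144 - 35 = 4896 - 35 = 4861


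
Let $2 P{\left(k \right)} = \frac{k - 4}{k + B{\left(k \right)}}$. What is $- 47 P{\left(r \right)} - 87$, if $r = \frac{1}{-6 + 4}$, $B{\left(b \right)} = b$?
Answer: $- \frac{771}{4} \approx -192.75$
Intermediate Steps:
$r = - \frac{1}{2}$ ($r = \frac{1}{-2} = - \frac{1}{2} \approx -0.5$)
$P{\left(k \right)} = \frac{-4 + k}{4 k}$ ($P{\left(k \right)} = \frac{\left(k - 4\right) \frac{1}{k + k}}{2} = \frac{\left(-4 + k\right) \frac{1}{2 k}}{2} = \frac{\frac{1}{2} \frac{1}{k} \left(-4 + k\right)}{2} = \frac{-4 + k}{4 k}$)
$- 47 P{\left(r \right)} - 87 = - 47 \frac{-4 - \frac{1}{2}}{4 \left(- \frac{1}{2}\right)} - 87 = - 47 \cdot \frac{1}{4} \left(-2\right) \left(- \frac{9}{2}\right) - 87 = \left(-47\right) \frac{9}{4} - 87 = - \frac{423}{4} - 87 = - \frac{771}{4}$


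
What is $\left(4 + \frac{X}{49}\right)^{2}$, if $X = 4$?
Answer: $\frac{40000}{2401} \approx 16.66$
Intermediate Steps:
$\left(4 + \frac{X}{49}\right)^{2} = \left(4 + \frac{4}{49}\right)^{2} = \left(\frac{200}{49}\right)^{2} = \frac{40000}{2401}$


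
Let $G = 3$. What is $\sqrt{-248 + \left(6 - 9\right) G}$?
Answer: $i \sqrt{257} \approx 16.031 i$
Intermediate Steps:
$\sqrt{-248 + \left(6 - 9\right) G} = \sqrt{-248 + \left(6 - 9\right) 3} = \sqrt{-248 - 9} = \sqrt{-257} = i \sqrt{257}$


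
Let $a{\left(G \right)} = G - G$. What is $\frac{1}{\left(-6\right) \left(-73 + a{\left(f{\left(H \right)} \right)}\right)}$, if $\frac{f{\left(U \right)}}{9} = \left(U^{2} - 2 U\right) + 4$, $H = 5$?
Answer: $\frac{1}{438} \approx 0.0022831$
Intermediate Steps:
$f{\left(U \right)} = 36 - 18 U + 9 U^{2}$ ($f{\left(U \right)} = 9 \left(\left(U^{2} - 2 U\right) + 4\right) = 9 \left(4 + U^{2} - 2 U\right) = 36 - 18 U + 9 U^{2}$)
$a{\left(G \right)} = 0$
$\frac{1}{\left(-6\right) \left(-73 + a{\left(f{\left(H \right)} \right)}\right)} = \frac{1}{\left(-6\right) \left(-73 + 0\right)} = \frac{1}{\left(-6\right) \left(-73\right)} = \frac{1}{438}$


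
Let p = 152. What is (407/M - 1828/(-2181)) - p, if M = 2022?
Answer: -221911127/1469994 ≈ -150.96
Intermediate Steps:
(407/M - 1828/(-2181)) - p = (407/2022 - 1828/(-2181)) - 1*152 = (407*(1/2022) - 1828*(-1/2181)) - 152 = (407/2022 + 1828/2181) - 152 = 1527961/1469994 - 152 = -221911127/1469994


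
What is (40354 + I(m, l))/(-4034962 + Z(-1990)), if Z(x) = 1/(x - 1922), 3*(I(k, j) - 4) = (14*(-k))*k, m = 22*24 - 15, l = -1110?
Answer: 4646532768/15784771345 ≈ 0.29437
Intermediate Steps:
m = 513 (m = 528 - 15 = 513)
I(k, j) = 4 - 14*k**2/3 (I(k, j) = 4 + ((14*(-k))*k)/3 = 4 + ((-14*k)*k)/3 = 4 + (-14*k**2)/3 = 4 - 14*k**2/3)
Z(x) = 1/(-1922 + x)
(40354 + I(m, l))/(-4034962 + Z(-1990)) = (40354 + (4 - 14/3*513**2))/(-4034962 + 1/(-1922 - 1990)) = (40354 + (4 - 14/3*263169))/(-4034962 + 1/(-3912)) = (40354 + (4 - 1228122))/(-4034962 - 1/3912) = (40354 - 1228118)/(-15784771345/3912) = -1187764*(-3912/15784771345) = 4646532768/15784771345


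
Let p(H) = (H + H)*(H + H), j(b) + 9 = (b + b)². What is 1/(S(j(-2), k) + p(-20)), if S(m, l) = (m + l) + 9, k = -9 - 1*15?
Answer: 1/1592 ≈ 0.00062814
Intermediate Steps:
j(b) = -9 + 4*b² (j(b) = -9 + (b + b)² = -9 + (2*b)² = -9 + 4*b²)
k = -24 (k = -9 - 15 = -24)
S(m, l) = 9 + l + m (S(m, l) = (l + m) + 9 = 9 + l + m)
p(H) = 4*H² (p(H) = (2*H)*(2*H) = 4*H²)
1/(S(j(-2), k) + p(-20)) = 1/((9 - 24 + (-9 + 4*(-2)²)) + 4*(-20)²) = 1/((9 - 24 + (-9 + 4*4)) + 4*400) = 1/((9 - 24 + (-9 + 16)) + 1600) = 1/((9 - 24 + 7) + 1600) = 1/(-8 + 1600) = 1/1592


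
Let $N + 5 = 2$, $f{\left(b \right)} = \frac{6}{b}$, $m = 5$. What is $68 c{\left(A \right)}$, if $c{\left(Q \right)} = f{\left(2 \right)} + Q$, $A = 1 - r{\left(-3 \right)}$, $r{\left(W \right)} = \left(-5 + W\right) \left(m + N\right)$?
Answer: $1360$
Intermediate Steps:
$N = -3$ ($N = -5 + 2 = -3$)
$r{\left(W \right)} = -10 + 2 W$ ($r{\left(W \right)} = \left(-5 + W\right) \left(5 - 3\right) = \left(-5 + W\right) 2 = -10 + 2 W$)
$A = 17$ ($A = 1 - \left(-10 + 2 \left(-3\right)\right) = 1 - \left(-10 - 6\right) = 1 - -16 = 1 + 16 = 17$)
$c{\left(Q \right)} = 3 + Q$ ($c{\left(Q \right)} = \frac{6}{2} + Q = 6 \cdot \frac{1}{2} + Q = 3 + Q$)
$68 c{\left(A \right)} = 68 \left(3 + 17\right) = 68 \cdot 20 = 1360$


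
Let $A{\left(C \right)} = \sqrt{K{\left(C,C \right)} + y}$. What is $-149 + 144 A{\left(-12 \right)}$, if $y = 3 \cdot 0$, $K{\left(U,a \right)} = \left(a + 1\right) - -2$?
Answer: $-149 + 432 i \approx -149.0 + 432.0 i$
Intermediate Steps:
$K{\left(U,a \right)} = 3 + a$ ($K{\left(U,a \right)} = \left(1 + a\right) + 2 = 3 + a$)
$y = 0$
$A{\left(C \right)} = \sqrt{3 + C}$ ($A{\left(C \right)} = \sqrt{\left(3 + C\right) + 0} = \sqrt{3 + C}$)
$-149 + 144 A{\left(-12 \right)} = -149 + 144 \sqrt{3 - 12} = -149 + 144 \sqrt{-9} = -149 + 144 \cdot 3 i = -149 + 432 i$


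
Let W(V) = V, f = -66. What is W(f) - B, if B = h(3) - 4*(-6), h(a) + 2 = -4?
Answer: -84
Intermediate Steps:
h(a) = -6 (h(a) = -2 - 4 = -6)
B = 18 (B = -6 - 4*(-6) = -6 + 24 = 18)
W(f) - B = -66 - 1*18 = -66 - 18 = -84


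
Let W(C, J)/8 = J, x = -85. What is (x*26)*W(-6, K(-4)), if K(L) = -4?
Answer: 70720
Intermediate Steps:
W(C, J) = 8*J
(x*26)*W(-6, K(-4)) = (-85*26)*(8*(-4)) = -2210*(-32) = 70720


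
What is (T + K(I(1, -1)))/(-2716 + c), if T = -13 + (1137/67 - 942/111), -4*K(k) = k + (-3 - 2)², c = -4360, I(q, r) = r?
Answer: 13035/8770702 ≈ 0.0014862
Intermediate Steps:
K(k) = -25/4 - k/4 (K(k) = -(k + (-3 - 2)²)/4 = -(k + (-5)²)/4 = -(k + 25)/4 = -(25 + k)/4 = -25/4 - k/4)
T = -11196/2479 (T = -13 + (1137*(1/67) - 942*1/111) = -13 + (1137/67 - 314/37) = -13 + 21031/2479 = -11196/2479 ≈ -4.5163)
(T + K(I(1, -1)))/(-2716 + c) = (-11196/2479 + (-25/4 - ¼*(-1)))/(-2716 - 4360) = (-11196/2479 + (-25/4 + ¼))/(-7076) = (-11196/2479 - 6)*(-1/7076) = -26070/2479*(-1/7076) = 13035/8770702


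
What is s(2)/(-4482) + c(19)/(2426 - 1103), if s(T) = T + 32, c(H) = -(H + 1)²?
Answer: -34033/109809 ≈ -0.30993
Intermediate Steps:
c(H) = -(1 + H)²
s(T) = 32 + T
s(2)/(-4482) + c(19)/(2426 - 1103) = (32 + 2)/(-4482) + (-(1 + 19)²)/(2426 - 1103) = 34*(-1/4482) - 1*20²/1323 = -17/2241 - 1*400*(1/1323) = -17/2241 - 400*1/1323 = -17/2241 - 400/1323 = -34033/109809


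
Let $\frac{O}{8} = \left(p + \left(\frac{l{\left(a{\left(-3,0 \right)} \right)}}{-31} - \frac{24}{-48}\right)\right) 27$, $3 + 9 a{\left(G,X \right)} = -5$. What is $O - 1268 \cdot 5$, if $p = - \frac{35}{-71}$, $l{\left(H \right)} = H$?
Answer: $- \frac{13468640}{2201} \approx -6119.3$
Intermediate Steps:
$a{\left(G,X \right)} = - \frac{8}{9}$ ($a{\left(G,X \right)} = - \frac{1}{3} + \frac{1}{9} \left(-5\right) = - \frac{1}{3} - \frac{5}{9} = - \frac{8}{9}$)
$p = \frac{35}{71}$ ($p = \left(-35\right) \left(- \frac{1}{71}\right) = \frac{35}{71} \approx 0.49296$)
$O = \frac{485700}{2201}$ ($O = 8 \left(\frac{35}{71} - \left(- \frac{8}{279} - \frac{1}{2}\right)\right) 27 = 8 \left(\frac{35}{71} - - \frac{295}{558}\right) 27 = 8 \left(\frac{35}{71} + \left(\frac{8}{279} + \frac{1}{2}\right)\right) 27 = 8 \left(\frac{35}{71} + \frac{295}{558}\right) 27 = 8 \cdot \frac{40475}{39618} \cdot 27 = 8 \cdot \frac{121425}{4402} = \frac{485700}{2201} \approx 220.67$)
$O - 1268 \cdot 5 = \frac{485700}{2201} - 1268 \cdot 5 = \frac{485700}{2201} - 6340 = - \frac{13468640}{2201}$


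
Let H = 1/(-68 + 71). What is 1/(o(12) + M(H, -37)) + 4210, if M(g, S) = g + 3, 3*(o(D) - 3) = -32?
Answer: 54727/13 ≈ 4209.8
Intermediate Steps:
o(D) = -23/3 (o(D) = 3 + (⅓)*(-32) = 3 - 32/3 = -23/3)
H = ⅓ (H = 1/3 = ⅓ ≈ 0.33333)
M(g, S) = 3 + g
1/(o(12) + M(H, -37)) + 4210 = 1/(-23/3 + (3 + ⅓)) + 4210 = 1/(-23/3 + 10/3) + 4210 = 1/(-13/3) + 4210 = -3/13 + 4210 = 54727/13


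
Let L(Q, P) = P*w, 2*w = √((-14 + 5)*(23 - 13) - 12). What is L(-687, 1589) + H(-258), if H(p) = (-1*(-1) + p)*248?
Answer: -63736 + 1589*I*√102/2 ≈ -63736.0 + 8024.1*I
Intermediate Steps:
H(p) = 248 + 248*p (H(p) = (1 + p)*248 = 248 + 248*p)
w = I*√102/2 (w = √((-14 + 5)*(23 - 13) - 12)/2 = √(-9*10 - 12)/2 = √(-90 - 12)/2 = √(-102)/2 = (I*√102)/2 = I*√102/2 ≈ 5.0498*I)
L(Q, P) = I*P*√102/2 (L(Q, P) = P*(I*√102/2) = I*P*√102/2)
L(-687, 1589) + H(-258) = (½)*I*1589*√102 + (248 + 248*(-258)) = 1589*I*√102/2 + (248 - 63984) = 1589*I*√102/2 - 63736 = -63736 + 1589*I*√102/2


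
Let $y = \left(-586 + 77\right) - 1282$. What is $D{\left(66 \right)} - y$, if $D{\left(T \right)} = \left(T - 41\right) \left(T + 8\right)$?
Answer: $3641$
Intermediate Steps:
$D{\left(T \right)} = \left(-41 + T\right) \left(8 + T\right)$
$y = -1791$ ($y = -509 - 1282 = -1791$)
$D{\left(66 \right)} - y = \left(-328 + 66^{2} - 2178\right) - -1791 = \left(-328 + 4356 - 2178\right) + 1791 = 1850 + 1791 = 3641$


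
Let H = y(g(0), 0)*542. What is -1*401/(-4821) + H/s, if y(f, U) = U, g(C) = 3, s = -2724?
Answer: 401/4821 ≈ 0.083178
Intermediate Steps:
H = 0 (H = 0*542 = 0)
-1*401/(-4821) + H/s = -1*401/(-4821) + 0/(-2724) = -401*(-1/4821) + 0*(-1/2724) = 401/4821 + 0 = 401/4821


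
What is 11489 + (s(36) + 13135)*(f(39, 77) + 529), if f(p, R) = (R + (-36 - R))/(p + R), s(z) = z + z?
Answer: 202822905/29 ≈ 6.9939e+6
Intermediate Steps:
s(z) = 2*z
f(p, R) = -36/(R + p)
11489 + (s(36) + 13135)*(f(39, 77) + 529) = 11489 + (2*36 + 13135)*(-36/(77 + 39) + 529) = 11489 + (72 + 13135)*(-36/116 + 529) = 11489 + 13207*(-36*1/116 + 529) = 11489 + 13207*(-9/29 + 529) = 11489 + 13207*(15332/29) = 11489 + 202489724/29 = 202822905/29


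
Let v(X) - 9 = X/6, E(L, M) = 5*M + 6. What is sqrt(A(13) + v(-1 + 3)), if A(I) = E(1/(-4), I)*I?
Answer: sqrt(8391)/3 ≈ 30.534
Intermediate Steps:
E(L, M) = 6 + 5*M
A(I) = I*(6 + 5*I) (A(I) = (6 + 5*I)*I = I*(6 + 5*I))
v(X) = 9 + X/6
sqrt(A(13) + v(-1 + 3)) = sqrt(13*(6 + 5*13) + (9 + (-1 + 3)/6)) = sqrt(13*(6 + 65) + (9 + (1/6)*2)) = sqrt(13*71 + (9 + 1/3)) = sqrt(923 + 28/3) = sqrt(2797/3) = sqrt(8391)/3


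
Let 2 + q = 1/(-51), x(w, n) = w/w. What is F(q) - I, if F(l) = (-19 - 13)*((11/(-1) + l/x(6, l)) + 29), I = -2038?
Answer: 77858/51 ≈ 1526.6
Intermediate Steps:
x(w, n) = 1
q = -103/51 (q = -2 + 1/(-51) = -2 - 1/51 = -103/51 ≈ -2.0196)
F(l) = -576 - 32*l (F(l) = (-19 - 13)*((11/(-1) + l/1) + 29) = -32*((11*(-1) + l*1) + 29) = -32*((-11 + l) + 29) = -32*(18 + l) = -576 - 32*l)
F(q) - I = (-576 - 32*(-103/51)) - 1*(-2038) = (-576 + 3296/51) + 2038 = -26080/51 + 2038 = 77858/51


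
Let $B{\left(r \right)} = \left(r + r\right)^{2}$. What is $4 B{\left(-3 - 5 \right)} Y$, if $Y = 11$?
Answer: $11264$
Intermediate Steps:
$B{\left(r \right)} = 4 r^{2}$ ($B{\left(r \right)} = \left(2 r\right)^{2} = 4 r^{2}$)
$4 B{\left(-3 - 5 \right)} Y = 4 \cdot 4 \left(-3 - 5\right)^{2} \cdot 11 = 4 \cdot 4 \left(-8\right)^{2} \cdot 11 = 4 \cdot 4 \cdot 64 \cdot 11 = 4 \cdot 256 \cdot 11 = 1024 \cdot 11 = 11264$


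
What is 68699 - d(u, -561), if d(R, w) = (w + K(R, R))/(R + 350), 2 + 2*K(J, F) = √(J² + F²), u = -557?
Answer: 14220131/207 + 557*√2/414 ≈ 68698.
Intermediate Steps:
K(J, F) = -1 + √(F² + J²)/2 (K(J, F) = -1 + √(J² + F²)/2 = -1 + √(F² + J²)/2)
d(R, w) = (-1 + w + √2*√(R²)/2)/(350 + R) (d(R, w) = (w + (-1 + √(R² + R²)/2))/(R + 350) = (w + (-1 + √(2*R²)/2))/(350 + R) = (w + (-1 + (√2*√(R²))/2))/(350 + R) = (w + (-1 + √2*√(R²)/2))/(350 + R) = (-1 + w + √2*√(R²)/2)/(350 + R))
68699 - d(u, -561) = 68699 - (-1 - 561 + √2*√((-557)²)/2)/(350 - 557) = 68699 - (-1 - 561 + √2*√310249/2)/(-207) = 68699 - (-1)*(-1 - 561 + (½)*√2*557)/207 = 68699 - (-1)*(-1 - 561 + 557*√2/2)/207 = 68699 - (-1)*(-562 + 557*√2/2)/207 = 68699 - (562/207 - 557*√2/414) = 68699 + (-562/207 + 557*√2/414) = 14220131/207 + 557*√2/414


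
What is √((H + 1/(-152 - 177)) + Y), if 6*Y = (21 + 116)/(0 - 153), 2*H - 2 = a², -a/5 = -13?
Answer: √5354829136587/50337 ≈ 45.971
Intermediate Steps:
a = 65 (a = -5*(-13) = 65)
H = 4227/2 (H = 1 + (½)*65² = 1 + (½)*4225 = 1 + 4225/2 = 4227/2 ≈ 2113.5)
Y = -137/918 (Y = ((21 + 116)/(0 - 153))/6 = (137/(-153))/6 = (137*(-1/153))/6 = (⅙)*(-137/153) = -137/918 ≈ -0.14924)
√((H + 1/(-152 - 177)) + Y) = √((4227/2 + 1/(-152 - 177)) - 137/918) = √((4227/2 + 1/(-329)) - 137/918) = √((4227/2 - 1/329) - 137/918) = √(1390681/658 - 137/918) = √(319138753/151011) = √5354829136587/50337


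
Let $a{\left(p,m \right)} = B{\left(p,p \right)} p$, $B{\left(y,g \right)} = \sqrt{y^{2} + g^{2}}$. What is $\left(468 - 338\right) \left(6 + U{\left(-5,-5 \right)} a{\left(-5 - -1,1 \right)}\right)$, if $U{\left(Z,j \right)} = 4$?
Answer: $780 - 8320 \sqrt{2} \approx -10986.0$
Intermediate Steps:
$B{\left(y,g \right)} = \sqrt{g^{2} + y^{2}}$
$a{\left(p,m \right)} = p \sqrt{2} \sqrt{p^{2}}$ ($a{\left(p,m \right)} = \sqrt{p^{2} + p^{2}} p = \sqrt{2 p^{2}} p = \sqrt{2} \sqrt{p^{2}} p = p \sqrt{2} \sqrt{p^{2}}$)
$\left(468 - 338\right) \left(6 + U{\left(-5,-5 \right)} a{\left(-5 - -1,1 \right)}\right) = \left(468 - 338\right) \left(6 + 4 \left(-5 - -1\right) \sqrt{2} \sqrt{\left(-5 - -1\right)^{2}}\right) = 130 \left(6 + 4 \left(-5 + 1\right) \sqrt{2} \sqrt{\left(-5 + 1\right)^{2}}\right) = 130 \left(6 + 4 \left(- 4 \sqrt{2} \sqrt{\left(-4\right)^{2}}\right)\right) = 130 \left(6 + 4 \left(- 4 \sqrt{2} \sqrt{16}\right)\right) = 130 \left(6 + 4 \left(\left(-4\right) \sqrt{2} \cdot 4\right)\right) = 130 \left(6 + 4 \left(- 16 \sqrt{2}\right)\right) = 130 \left(6 - 64 \sqrt{2}\right) = 780 - 8320 \sqrt{2}$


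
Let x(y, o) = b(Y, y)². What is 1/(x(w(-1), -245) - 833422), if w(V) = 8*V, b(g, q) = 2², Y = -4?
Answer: -1/833406 ≈ -1.1999e-6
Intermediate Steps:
b(g, q) = 4
x(y, o) = 16 (x(y, o) = 4² = 16)
1/(x(w(-1), -245) - 833422) = 1/(16 - 833422) = 1/(-833406) = -1/833406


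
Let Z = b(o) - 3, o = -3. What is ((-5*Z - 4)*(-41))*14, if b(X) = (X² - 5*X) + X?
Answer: 53956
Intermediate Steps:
b(X) = X² - 4*X
Z = 18 (Z = -3*(-4 - 3) - 3 = -3*(-7) - 3 = 21 - 3 = 18)
((-5*Z - 4)*(-41))*14 = ((-5*18 - 4)*(-41))*14 = ((-90 - 4)*(-41))*14 = -94*(-41)*14 = 3854*14 = 53956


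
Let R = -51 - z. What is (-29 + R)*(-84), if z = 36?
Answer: 9744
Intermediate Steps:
R = -87 (R = -51 - 1*36 = -51 - 36 = -87)
(-29 + R)*(-84) = (-29 - 87)*(-84) = -116*(-84) = 9744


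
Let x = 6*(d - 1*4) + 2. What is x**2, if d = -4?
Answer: 2116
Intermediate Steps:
x = -46 (x = 6*(-4 - 1*4) + 2 = 6*(-4 - 4) + 2 = 6*(-8) + 2 = -48 + 2 = -46)
x**2 = (-46)**2 = 2116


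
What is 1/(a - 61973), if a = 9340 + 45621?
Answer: -1/7012 ≈ -0.00014261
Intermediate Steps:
a = 54961
1/(a - 61973) = 1/(54961 - 61973) = 1/(-7012) = -1/7012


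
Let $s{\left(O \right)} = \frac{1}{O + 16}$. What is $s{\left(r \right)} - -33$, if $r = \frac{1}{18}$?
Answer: $\frac{9555}{289} \approx 33.062$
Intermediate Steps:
$r = \frac{1}{18} \approx 0.055556$
$s{\left(O \right)} = \frac{1}{16 + O}$
$s{\left(r \right)} - -33 = \frac{1}{16 + \frac{1}{18}} - -33 = \frac{1}{\frac{289}{18}} + \left(-27 + 60\right) = \frac{18}{289} + 33 = \frac{9555}{289}$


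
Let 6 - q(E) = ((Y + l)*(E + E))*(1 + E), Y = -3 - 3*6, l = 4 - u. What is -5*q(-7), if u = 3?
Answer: -8430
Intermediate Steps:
l = 1 (l = 4 - 1*3 = 4 - 3 = 1)
Y = -21 (Y = -3 - 18 = -21)
q(E) = 6 + 40*E*(1 + E) (q(E) = 6 - (-21 + 1)*(E + E)*(1 + E) = 6 - (-40*E)*(1 + E) = 6 - (-40)*E*(1 + E) = 6 + 40*E*(1 + E))
-5*q(-7) = -5*(6 + 40*(-7) + 40*(-7)²) = -5*(6 - 280 + 40*49) = -5*(6 - 280 + 1960) = -5*1686 = -8430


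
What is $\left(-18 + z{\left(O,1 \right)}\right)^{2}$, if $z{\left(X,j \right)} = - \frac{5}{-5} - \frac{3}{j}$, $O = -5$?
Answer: $400$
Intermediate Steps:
$z{\left(X,j \right)} = 1 - \frac{3}{j}$ ($z{\left(X,j \right)} = \left(-5\right) \left(- \frac{1}{5}\right) - \frac{3}{j} = 1 - \frac{3}{j}$)
$\left(-18 + z{\left(O,1 \right)}\right)^{2} = \left(-18 + \frac{-3 + 1}{1}\right)^{2} = \left(-18 + 1 \left(-2\right)\right)^{2} = \left(-18 - 2\right)^{2} = \left(-20\right)^{2} = 400$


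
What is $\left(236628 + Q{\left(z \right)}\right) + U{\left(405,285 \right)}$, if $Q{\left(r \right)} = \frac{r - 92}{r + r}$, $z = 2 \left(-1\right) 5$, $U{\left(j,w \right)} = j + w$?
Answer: $\frac{2373231}{10} \approx 2.3732 \cdot 10^{5}$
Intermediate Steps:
$z = -10$ ($z = \left(-2\right) 5 = -10$)
$Q{\left(r \right)} = \frac{-92 + r}{2 r}$
$\left(236628 + Q{\left(z \right)}\right) + U{\left(405,285 \right)} = \left(236628 + \frac{-92 - 10}{2 \left(-10\right)}\right) + \left(405 + 285\right) = \left(236628 + \frac{1}{2} \left(- \frac{1}{10}\right) \left(-102\right)\right) + 690 = \left(236628 + \frac{51}{10}\right) + 690 = \frac{2366331}{10} + 690 = \frac{2373231}{10}$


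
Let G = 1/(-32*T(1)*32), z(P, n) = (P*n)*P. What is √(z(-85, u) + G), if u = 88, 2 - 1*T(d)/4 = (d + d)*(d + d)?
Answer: 3*√1157438578/128 ≈ 797.37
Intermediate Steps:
T(d) = 8 - 16*d² (T(d) = 8 - 4*(d + d)*(d + d) = 8 - 4*2*d*2*d = 8 - 16*d²)
z(P, n) = n*P²
G = 1/8192 (G = 1/(-32*(8 - 16*1²)*32) = 1/(-32*(8 - 16*1)*32) = 1/(-32*(8 - 16)*32) = 1/(-32*(-8)*32) = 1/(256*32) = 1/8192 ≈ 0.00012207)
√(z(-85, u) + G) = √(88*(-85)² + 1/8192) = √(88*7225 + 1/8192) = √(635800 + 1/8192) = √(5208473601/8192) = 3*√1157438578/128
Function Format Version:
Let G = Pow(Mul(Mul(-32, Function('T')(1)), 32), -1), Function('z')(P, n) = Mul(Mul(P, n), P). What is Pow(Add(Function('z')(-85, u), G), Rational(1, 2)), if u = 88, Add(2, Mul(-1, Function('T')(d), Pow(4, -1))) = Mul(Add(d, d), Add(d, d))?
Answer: Mul(Rational(3, 128), Pow(1157438578, Rational(1, 2))) ≈ 797.37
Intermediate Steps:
Function('T')(d) = Add(8, Mul(-16, Pow(d, 2))) (Function('T')(d) = Add(8, Mul(-4, Mul(Add(d, d), Add(d, d)))) = Add(8, Mul(-4, Mul(Mul(2, d), Mul(2, d)))) = Add(8, Mul(-4, Mul(4, Pow(d, 2)))) = Add(8, Mul(-16, Pow(d, 2))))
Function('z')(P, n) = Mul(n, Pow(P, 2))
G = Rational(1, 8192) (G = Pow(Mul(Mul(-32, Add(8, Mul(-16, Pow(1, 2)))), 32), -1) = Pow(Mul(Mul(-32, Add(8, Mul(-16, 1))), 32), -1) = Pow(Mul(Mul(-32, Add(8, -16)), 32), -1) = Pow(Mul(Mul(-32, -8), 32), -1) = Pow(Mul(256, 32), -1) = Pow(8192, -1) = Rational(1, 8192) ≈ 0.00012207)
Pow(Add(Function('z')(-85, u), G), Rational(1, 2)) = Pow(Add(Mul(88, Pow(-85, 2)), Rational(1, 8192)), Rational(1, 2)) = Pow(Add(Mul(88, 7225), Rational(1, 8192)), Rational(1, 2)) = Pow(Add(635800, Rational(1, 8192)), Rational(1, 2)) = Pow(Rational(5208473601, 8192), Rational(1, 2)) = Mul(Rational(3, 128), Pow(1157438578, Rational(1, 2)))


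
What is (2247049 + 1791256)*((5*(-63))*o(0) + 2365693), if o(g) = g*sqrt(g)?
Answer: 9553389870365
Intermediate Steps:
o(g) = g**(3/2)
(2247049 + 1791256)*((5*(-63))*o(0) + 2365693) = (2247049 + 1791256)*((5*(-63))*0**(3/2) + 2365693) = 4038305*(-315*0 + 2365693) = 4038305*(0 + 2365693) = 4038305*2365693 = 9553389870365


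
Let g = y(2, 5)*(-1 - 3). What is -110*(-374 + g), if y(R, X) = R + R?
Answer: 42900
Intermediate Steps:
y(R, X) = 2*R
g = -16 (g = (2*2)*(-1 - 3) = 4*(-4) = -16)
-110*(-374 + g) = -110*(-374 - 16) = -110*(-390) = 42900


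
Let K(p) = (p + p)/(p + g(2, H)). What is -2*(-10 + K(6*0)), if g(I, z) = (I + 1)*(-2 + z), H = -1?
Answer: 20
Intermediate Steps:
g(I, z) = (1 + I)*(-2 + z)
K(p) = 2*p/(-9 + p) (K(p) = (p + p)/(p + (-2 - 1 - 2*2 + 2*(-1))) = (2*p)/(p + (-2 - 1 - 4 - 2)) = (2*p)/(p - 9) = (2*p)/(-9 + p) = 2*p/(-9 + p))
-2*(-10 + K(6*0)) = -2*(-10 + 2*(6*0)/(-9 + 6*0)) = -2*(-10 + 2*0/(-9 + 0)) = -2*(-10 + 2*0/(-9)) = -2*(-10 + 2*0*(-⅑)) = -2*(-10 + 0) = -2*(-10) = 20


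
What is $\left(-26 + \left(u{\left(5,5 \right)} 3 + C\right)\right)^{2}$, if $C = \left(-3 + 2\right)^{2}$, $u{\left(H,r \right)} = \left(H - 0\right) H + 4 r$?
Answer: $12100$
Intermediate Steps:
$u{\left(H,r \right)} = H^{2} + 4 r$ ($u{\left(H,r \right)} = \left(H + 0\right) H + 4 r = H H + 4 r = H^{2} + 4 r$)
$C = 1$ ($C = \left(-1\right)^{2} = 1$)
$\left(-26 + \left(u{\left(5,5 \right)} 3 + C\right)\right)^{2} = \left(-26 + \left(\left(5^{2} + 4 \cdot 5\right) 3 + 1\right)\right)^{2} = \left(-26 + \left(\left(25 + 20\right) 3 + 1\right)\right)^{2} = \left(-26 + \left(45 \cdot 3 + 1\right)\right)^{2} = \left(-26 + \left(135 + 1\right)\right)^{2} = \left(-26 + 136\right)^{2} = 110^{2} = 12100$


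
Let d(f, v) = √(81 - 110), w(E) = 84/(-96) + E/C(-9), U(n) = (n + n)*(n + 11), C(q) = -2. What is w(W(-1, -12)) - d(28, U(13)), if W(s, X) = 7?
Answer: -35/8 - I*√29 ≈ -4.375 - 5.3852*I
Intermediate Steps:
U(n) = 2*n*(11 + n) (U(n) = (2*n)*(11 + n) = 2*n*(11 + n))
w(E) = -7/8 - E/2 (w(E) = 84/(-96) + E/(-2) = 84*(-1/96) + E*(-½) = -7/8 - E/2)
d(f, v) = I*√29 (d(f, v) = √(-29) = I*√29)
w(W(-1, -12)) - d(28, U(13)) = (-7/8 - ½*7) - I*√29 = (-7/8 - 7/2) - I*√29 = -35/8 - I*√29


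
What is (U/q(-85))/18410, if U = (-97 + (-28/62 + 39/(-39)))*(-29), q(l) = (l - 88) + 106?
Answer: -6322/2731255 ≈ -0.0023147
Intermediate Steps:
q(l) = 18 + l (q(l) = (-88 + l) + 106 = 18 + l)
U = 88508/31 (U = (-97 + (-28*1/62 + 39*(-1/39)))*(-29) = (-97 + (-14/31 - 1))*(-29) = (-97 - 45/31)*(-29) = -3052/31*(-29) = 88508/31 ≈ 2855.1)
(U/q(-85))/18410 = (88508/(31*(18 - 85)))/18410 = ((88508/31)/(-67))*(1/18410) = ((88508/31)*(-1/67))*(1/18410) = -88508/2077*1/18410 = -6322/2731255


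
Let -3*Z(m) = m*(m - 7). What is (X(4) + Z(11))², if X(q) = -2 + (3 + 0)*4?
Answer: 196/9 ≈ 21.778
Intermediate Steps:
X(q) = 10 (X(q) = -2 + 3*4 = -2 + 12 = 10)
Z(m) = -m*(-7 + m)/3 (Z(m) = -m*(m - 7)/3 = -m*(-7 + m)/3)
(X(4) + Z(11))² = (10 + (⅓)*11*(7 - 1*11))² = (10 + (⅓)*11*(7 - 11))² = (10 + (⅓)*11*(-4))² = (10 - 44/3)² = (-14/3)² = 196/9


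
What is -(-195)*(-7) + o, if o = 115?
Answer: -1250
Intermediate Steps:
-(-195)*(-7) + o = -(-195)*(-7) + 115 = -39*35 + 115 = -1365 + 115 = -1250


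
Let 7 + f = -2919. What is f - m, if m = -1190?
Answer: -1736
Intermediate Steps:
f = -2926 (f = -7 - 2919 = -2926)
f - m = -2926 - 1*(-1190) = -2926 + 1190 = -1736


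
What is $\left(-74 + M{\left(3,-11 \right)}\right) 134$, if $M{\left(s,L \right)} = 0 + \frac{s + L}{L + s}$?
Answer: $-9782$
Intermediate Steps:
$M{\left(s,L \right)} = 1$ ($M{\left(s,L \right)} = 0 + \frac{L + s}{L + s} = 0 + 1 = 1$)
$\left(-74 + M{\left(3,-11 \right)}\right) 134 = \left(-74 + 1\right) 134 = \left(-73\right) 134 = -9782$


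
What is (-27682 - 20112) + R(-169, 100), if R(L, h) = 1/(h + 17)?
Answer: -5591897/117 ≈ -47794.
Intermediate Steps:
R(L, h) = 1/(17 + h)
(-27682 - 20112) + R(-169, 100) = (-27682 - 20112) + 1/(17 + 100) = -47794 + 1/117 = -5591897/117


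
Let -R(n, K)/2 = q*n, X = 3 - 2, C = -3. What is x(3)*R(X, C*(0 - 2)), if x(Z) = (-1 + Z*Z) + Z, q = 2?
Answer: -44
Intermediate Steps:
X = 1
R(n, K) = -4*n
x(Z) = -1 + Z + Z² (x(Z) = (-1 + Z²) + Z = -1 + Z + Z²)
x(3)*R(X, C*(0 - 2)) = (-1 + 3 + 3²)*(-4*1) = (-1 + 3 + 9)*(-4) = 11*(-4) = -44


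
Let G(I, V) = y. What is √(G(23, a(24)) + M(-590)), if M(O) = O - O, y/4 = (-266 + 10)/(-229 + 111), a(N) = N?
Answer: 16*√118/59 ≈ 2.9458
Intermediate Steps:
y = 512/59 (y = 4*((-266 + 10)/(-229 + 111)) = 4*(-256/(-118)) = 4*(-256*(-1/118)) = 4*(128/59) = 512/59 ≈ 8.6780)
M(O) = 0
G(I, V) = 512/59
√(G(23, a(24)) + M(-590)) = √(512/59 + 0) = √(512/59) = 16*√118/59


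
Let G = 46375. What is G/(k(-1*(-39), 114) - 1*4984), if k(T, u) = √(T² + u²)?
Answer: -231133000/24825739 - 139125*√1613/24825739 ≈ -9.5353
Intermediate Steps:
G/(k(-1*(-39), 114) - 1*4984) = 46375/(√((-1*(-39))² + 114²) - 1*4984) = 46375/(√(39² + 12996) - 4984) = 46375/(√(1521 + 12996) - 4984) = 46375/(√14517 - 4984) = 46375/(3*√1613 - 4984) = 46375/(-4984 + 3*√1613)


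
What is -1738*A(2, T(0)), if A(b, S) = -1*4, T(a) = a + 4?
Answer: 6952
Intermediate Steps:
T(a) = 4 + a
A(b, S) = -4
-1738*A(2, T(0)) = -1738*(-4) = 6952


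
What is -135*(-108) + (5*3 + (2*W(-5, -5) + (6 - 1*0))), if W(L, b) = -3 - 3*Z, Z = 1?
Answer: 14589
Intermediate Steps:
W(L, b) = -6 (W(L, b) = -3 - 3*1 = -3 - 3 = -6)
-135*(-108) + (5*3 + (2*W(-5, -5) + (6 - 1*0))) = -135*(-108) + (5*3 + (2*(-6) + (6 - 1*0))) = 14580 + (15 + (-12 + (6 + 0))) = 14580 + (15 + (-12 + 6)) = 14580 + (15 - 6) = 14580 + 9 = 14589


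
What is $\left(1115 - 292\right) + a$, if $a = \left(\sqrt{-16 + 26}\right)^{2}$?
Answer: $833$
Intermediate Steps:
$a = 10$ ($a = \left(\sqrt{10}\right)^{2} = 10$)
$\left(1115 - 292\right) + a = \left(1115 - 292\right) + 10 = 823 + 10 = 833$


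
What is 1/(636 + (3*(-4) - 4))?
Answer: 1/620 ≈ 0.0016129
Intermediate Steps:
1/(636 + (3*(-4) - 4)) = 1/(636 + (-12 - 4)) = 1/(636 - 16) = 1/620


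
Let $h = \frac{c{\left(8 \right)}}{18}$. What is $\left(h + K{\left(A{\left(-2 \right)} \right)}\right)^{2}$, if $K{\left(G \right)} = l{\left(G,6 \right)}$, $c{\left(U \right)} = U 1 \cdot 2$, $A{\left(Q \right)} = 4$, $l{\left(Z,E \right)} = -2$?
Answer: $\frac{100}{81} \approx 1.2346$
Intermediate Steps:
$c{\left(U \right)} = 2 U$ ($c{\left(U \right)} = U 2 = 2 U$)
$K{\left(G \right)} = -2$
$h = \frac{8}{9}$ ($h = \frac{2 \cdot 8}{18} = 16 \cdot \frac{1}{18} = \frac{8}{9} \approx 0.88889$)
$\left(h + K{\left(A{\left(-2 \right)} \right)}\right)^{2} = \left(\frac{8}{9} - 2\right)^{2} = \left(- \frac{10}{9}\right)^{2} = \frac{100}{81}$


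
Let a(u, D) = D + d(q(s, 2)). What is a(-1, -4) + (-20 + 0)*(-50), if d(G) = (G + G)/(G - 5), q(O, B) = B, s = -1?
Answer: 2984/3 ≈ 994.67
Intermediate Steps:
d(G) = 2*G/(-5 + G) (d(G) = (2*G)/(-5 + G) = 2*G/(-5 + G))
a(u, D) = -4/3 + D (a(u, D) = D + 2*2/(-5 + 2) = D + 2*2/(-3) = D + 2*2*(-⅓) = D - 4/3 = -4/3 + D)
a(-1, -4) + (-20 + 0)*(-50) = (-4/3 - 4) + (-20 + 0)*(-50) = -16/3 - 20*(-50) = -16/3 + 1000 = 2984/3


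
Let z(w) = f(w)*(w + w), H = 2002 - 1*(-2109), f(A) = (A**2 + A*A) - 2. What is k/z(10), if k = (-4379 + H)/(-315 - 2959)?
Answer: 67/3241260 ≈ 2.0671e-5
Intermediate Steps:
f(A) = -2 + 2*A**2 (f(A) = (A**2 + A**2) - 2 = 2*A**2 - 2 = -2 + 2*A**2)
H = 4111 (H = 2002 + 2109 = 4111)
z(w) = 2*w*(-2 + 2*w**2) (z(w) = (-2 + 2*w**2)*(w + w) = (-2 + 2*w**2)*(2*w) = 2*w*(-2 + 2*w**2))
k = 134/1637 (k = (-4379 + 4111)/(-315 - 2959) = -268/(-3274) = -268*(-1/3274) = 134/1637 ≈ 0.081857)
k/z(10) = 134/(1637*((4*10*(-1 + 10**2)))) = 134/(1637*((4*10*(-1 + 100)))) = 134/(1637*((4*10*99))) = (134/1637)/3960 = (134/1637)*(1/3960) = 67/3241260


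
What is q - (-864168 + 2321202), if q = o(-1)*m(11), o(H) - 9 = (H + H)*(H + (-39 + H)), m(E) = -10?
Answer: -1457944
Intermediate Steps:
o(H) = 9 + 2*H*(-39 + 2*H) (o(H) = 9 + (H + H)*(H + (-39 + H)) = 9 + (2*H)*(-39 + 2*H) = 9 + 2*H*(-39 + 2*H))
q = -910 (q = (9 - 78*(-1) + 4*(-1)**2)*(-10) = (9 + 78 + 4*1)*(-10) = (9 + 78 + 4)*(-10) = 91*(-10) = -910)
q - (-864168 + 2321202) = -910 - (-864168 + 2321202) = -910 - 1*1457034 = -910 - 1457034 = -1457944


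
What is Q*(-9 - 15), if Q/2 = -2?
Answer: 96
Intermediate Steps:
Q = -4 (Q = 2*(-2) = -4)
Q*(-9 - 15) = -4*(-9 - 15) = -4*(-24) = 96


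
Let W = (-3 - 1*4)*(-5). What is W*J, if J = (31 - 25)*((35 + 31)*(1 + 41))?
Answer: 582120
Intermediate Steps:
W = 35 (W = (-3 - 4)*(-5) = -7*(-5) = 35)
J = 16632 (J = 6*(66*42) = 6*2772 = 16632)
W*J = 35*16632 = 582120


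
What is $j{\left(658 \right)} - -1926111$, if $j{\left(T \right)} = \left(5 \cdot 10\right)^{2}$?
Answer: $1928611$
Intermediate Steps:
$j{\left(T \right)} = 2500$ ($j{\left(T \right)} = 50^{2} = 2500$)
$j{\left(658 \right)} - -1926111 = 2500 - -1926111 = 2500 + 1926111 = 1928611$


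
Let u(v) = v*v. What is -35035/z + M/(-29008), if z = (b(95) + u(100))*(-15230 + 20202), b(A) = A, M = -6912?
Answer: 393083135/1654522044 ≈ 0.23758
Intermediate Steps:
u(v) = v²
z = 50192340 (z = (95 + 100²)*(-15230 + 20202) = (95 + 10000)*4972 = 10095*4972 = 50192340)
-35035/z + M/(-29008) = -35035/50192340 - 6912/(-29008) = -35035*1/50192340 - 6912*(-1/29008) = -637/912588 + 432/1813 = 393083135/1654522044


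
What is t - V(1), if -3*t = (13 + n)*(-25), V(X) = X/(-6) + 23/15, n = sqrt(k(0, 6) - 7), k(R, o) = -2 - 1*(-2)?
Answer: 3209/30 + 25*I*sqrt(7)/3 ≈ 106.97 + 22.048*I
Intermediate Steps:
k(R, o) = 0 (k(R, o) = -2 + 2 = 0)
n = I*sqrt(7) (n = sqrt(0 - 7) = sqrt(-7) = I*sqrt(7) ≈ 2.6458*I)
V(X) = 23/15 - X/6 (V(X) = X*(-1/6) + 23*(1/15) = -X/6 + 23/15 = 23/15 - X/6)
t = 325/3 + 25*I*sqrt(7)/3 (t = -(13 + I*sqrt(7))*(-25)/3 = -(-325 - 25*I*sqrt(7))/3 = 325/3 + 25*I*sqrt(7)/3 ≈ 108.33 + 22.048*I)
t - V(1) = (325/3 + 25*I*sqrt(7)/3) - (23/15 - 1/6*1) = (325/3 + 25*I*sqrt(7)/3) - (23/15 - 1/6) = (325/3 + 25*I*sqrt(7)/3) - 1*41/30 = (325/3 + 25*I*sqrt(7)/3) - 41/30 = 3209/30 + 25*I*sqrt(7)/3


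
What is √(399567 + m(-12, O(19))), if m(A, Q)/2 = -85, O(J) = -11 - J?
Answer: √399397 ≈ 631.98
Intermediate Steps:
m(A, Q) = -170 (m(A, Q) = 2*(-85) = -170)
√(399567 + m(-12, O(19))) = √(399567 - 170) = √399397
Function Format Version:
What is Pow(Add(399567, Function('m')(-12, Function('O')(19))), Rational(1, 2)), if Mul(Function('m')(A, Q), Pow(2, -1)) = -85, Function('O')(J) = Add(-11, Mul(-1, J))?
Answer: Pow(399397, Rational(1, 2)) ≈ 631.98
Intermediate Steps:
Function('m')(A, Q) = -170 (Function('m')(A, Q) = Mul(2, -85) = -170)
Pow(Add(399567, Function('m')(-12, Function('O')(19))), Rational(1, 2)) = Pow(Add(399567, -170), Rational(1, 2)) = Pow(399397, Rational(1, 2))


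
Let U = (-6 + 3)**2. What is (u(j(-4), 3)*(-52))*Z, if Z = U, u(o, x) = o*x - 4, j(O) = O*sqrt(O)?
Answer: 1872 + 11232*I ≈ 1872.0 + 11232.0*I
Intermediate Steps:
j(O) = O**(3/2)
U = 9 (U = (-3)**2 = 9)
u(o, x) = -4 + o*x
Z = 9
(u(j(-4), 3)*(-52))*Z = ((-4 + (-4)**(3/2)*3)*(-52))*9 = ((-4 - 8*I*3)*(-52))*9 = ((-4 - 24*I)*(-52))*9 = (208 + 1248*I)*9 = 1872 + 11232*I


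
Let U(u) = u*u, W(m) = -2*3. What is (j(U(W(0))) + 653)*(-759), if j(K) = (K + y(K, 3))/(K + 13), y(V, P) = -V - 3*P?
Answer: -24278892/49 ≈ -4.9549e+5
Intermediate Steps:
W(m) = -6
U(u) = u²
j(K) = -9/(13 + K) (j(K) = (K + (-K - 3*3))/(K + 13) = (K + (-K - 9))/(13 + K) = (K + (-9 - K))/(13 + K) = -9/(13 + K))
(j(U(W(0))) + 653)*(-759) = (-9/(13 + (-6)²) + 653)*(-759) = (-9/(13 + 36) + 653)*(-759) = (-9/49 + 653)*(-759) = (31988/49)*(-759) = -24278892/49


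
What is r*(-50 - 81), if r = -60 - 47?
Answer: 14017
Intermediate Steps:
r = -107
r*(-50 - 81) = -107*(-50 - 81) = -107*(-131) = 14017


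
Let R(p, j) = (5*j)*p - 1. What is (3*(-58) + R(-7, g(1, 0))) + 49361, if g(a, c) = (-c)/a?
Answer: 49186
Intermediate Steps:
g(a, c) = -c/a
R(p, j) = -1 + 5*j*p (R(p, j) = 5*j*p - 1 = -1 + 5*j*p)
(3*(-58) + R(-7, g(1, 0))) + 49361 = (3*(-58) + (-1 + 5*(-1*0/1)*(-7))) + 49361 = (-174 + (-1 + 5*(-1*0*1)*(-7))) + 49361 = (-174 + (-1 + 5*0*(-7))) + 49361 = (-174 + (-1 + 0)) + 49361 = (-174 - 1) + 49361 = -175 + 49361 = 49186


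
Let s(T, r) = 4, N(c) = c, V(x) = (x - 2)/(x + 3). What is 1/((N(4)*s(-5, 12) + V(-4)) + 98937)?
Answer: 1/98959 ≈ 1.0105e-5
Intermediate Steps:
V(x) = (-2 + x)/(3 + x)
1/((N(4)*s(-5, 12) + V(-4)) + 98937) = 1/((4*4 + (-2 - 4)/(3 - 4)) + 98937) = 1/((16 - 6/(-1)) + 98937) = 1/((16 - 1*(-6)) + 98937) = 1/((16 + 6) + 98937) = 1/(22 + 98937) = 1/98959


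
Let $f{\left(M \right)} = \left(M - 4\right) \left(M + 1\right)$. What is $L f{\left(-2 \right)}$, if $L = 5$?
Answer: $30$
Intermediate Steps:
$f{\left(M \right)} = \left(1 + M\right) \left(-4 + M\right)$ ($f{\left(M \right)} = \left(-4 + M\right) \left(1 + M\right) = \left(1 + M\right) \left(-4 + M\right)$)
$L f{\left(-2 \right)} = 5 \left(-4 + \left(-2\right)^{2} - -6\right) = 5 \left(-4 + 4 + 6\right) = 5 \cdot 6 = 30$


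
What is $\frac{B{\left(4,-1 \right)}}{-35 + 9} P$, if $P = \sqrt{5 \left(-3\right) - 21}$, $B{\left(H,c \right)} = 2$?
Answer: $- \frac{6 i}{13} \approx - 0.46154 i$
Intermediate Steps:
$P = 6 i$ ($P = \sqrt{-15 - 21} = \sqrt{-36} = 6 i \approx 6.0 i$)
$\frac{B{\left(4,-1 \right)}}{-35 + 9} P = \frac{2}{-35 + 9} \cdot 6 i = \frac{2}{-26} \cdot 6 i = 2 \left(- \frac{1}{26}\right) 6 i = - \frac{6 i}{13}$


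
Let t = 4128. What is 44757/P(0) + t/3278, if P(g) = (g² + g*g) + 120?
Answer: 24534801/65560 ≈ 374.23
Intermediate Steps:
P(g) = 120 + 2*g² (P(g) = (g² + g²) + 120 = 2*g² + 120 = 120 + 2*g²)
44757/P(0) + t/3278 = 44757/(120 + 2*0²) + 4128/3278 = 44757/(120 + 2*0) + 4128*(1/3278) = 44757/(120 + 0) + 2064/1639 = 44757/120 + 2064/1639 = 44757*(1/120) + 2064/1639 = 14919/40 + 2064/1639 = 24534801/65560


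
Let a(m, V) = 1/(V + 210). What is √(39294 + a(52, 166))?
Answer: √1388807230/188 ≈ 198.23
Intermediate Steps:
a(m, V) = 1/(210 + V)
√(39294 + a(52, 166)) = √(39294 + 1/(210 + 166)) = √(39294 + 1/376) = √(14774545/376) = √1388807230/188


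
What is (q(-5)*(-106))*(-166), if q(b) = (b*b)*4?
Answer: 1759600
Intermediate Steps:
q(b) = 4*b**2 (q(b) = b**2*4 = 4*b**2)
(q(-5)*(-106))*(-166) = ((4*(-5)**2)*(-106))*(-166) = ((4*25)*(-106))*(-166) = (100*(-106))*(-166) = -10600*(-166) = 1759600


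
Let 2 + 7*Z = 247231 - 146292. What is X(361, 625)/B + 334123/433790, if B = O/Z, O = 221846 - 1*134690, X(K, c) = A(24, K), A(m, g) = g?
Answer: 1143599805239/18903700620 ≈ 60.496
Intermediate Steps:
X(K, c) = K
Z = 100937/7 (Z = -2/7 + (247231 - 146292)/7 = -2/7 + (⅐)*100939 = -2/7 + 100939/7 = 100937/7 ≈ 14420.)
O = 87156 (O = 221846 - 134690 = 87156)
B = 610092/100937 (B = 87156/(100937/7) = 87156*(7/100937) = 610092/100937 ≈ 6.0443)
X(361, 625)/B + 334123/433790 = 361/(610092/100937) + 334123/433790 = 361*(100937/610092) + 334123*(1/433790) = 36438257/610092 + 334123/433790 = 1143599805239/18903700620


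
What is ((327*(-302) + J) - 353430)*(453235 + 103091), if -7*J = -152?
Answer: -1760847450336/7 ≈ -2.5155e+11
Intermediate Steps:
J = 152/7 (J = -⅐*(-152) = 152/7 ≈ 21.714)
((327*(-302) + J) - 353430)*(453235 + 103091) = ((327*(-302) + 152/7) - 353430)*(453235 + 103091) = ((-98754 + 152/7) - 353430)*556326 = (-691126/7 - 353430)*556326 = -3165136/7*556326 = -1760847450336/7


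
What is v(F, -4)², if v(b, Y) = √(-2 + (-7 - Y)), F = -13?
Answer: -5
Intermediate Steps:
v(b, Y) = √(-9 - Y)
v(F, -4)² = (√(-9 - 1*(-4)))² = (√(-9 + 4))² = (√(-5))² = (I*√5)² = -5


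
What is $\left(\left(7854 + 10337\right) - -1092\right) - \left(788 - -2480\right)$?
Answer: $16015$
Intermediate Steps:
$\left(\left(7854 + 10337\right) - -1092\right) - \left(788 - -2480\right) = \left(18191 + 1092\right) - \left(788 + 2480\right) = 19283 - 3268 = 16015$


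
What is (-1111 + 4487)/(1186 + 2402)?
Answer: 844/897 ≈ 0.94091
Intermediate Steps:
(-1111 + 4487)/(1186 + 2402) = 3376/3588 = 3376*(1/3588) = 844/897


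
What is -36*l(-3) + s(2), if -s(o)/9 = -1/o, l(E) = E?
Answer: 225/2 ≈ 112.50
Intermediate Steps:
s(o) = 9/o (s(o) = -(-9)/o = 9/o)
-36*l(-3) + s(2) = -36*(-3) + 9/2 = 108 + 9*(½) = 108 + 9/2 = 225/2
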